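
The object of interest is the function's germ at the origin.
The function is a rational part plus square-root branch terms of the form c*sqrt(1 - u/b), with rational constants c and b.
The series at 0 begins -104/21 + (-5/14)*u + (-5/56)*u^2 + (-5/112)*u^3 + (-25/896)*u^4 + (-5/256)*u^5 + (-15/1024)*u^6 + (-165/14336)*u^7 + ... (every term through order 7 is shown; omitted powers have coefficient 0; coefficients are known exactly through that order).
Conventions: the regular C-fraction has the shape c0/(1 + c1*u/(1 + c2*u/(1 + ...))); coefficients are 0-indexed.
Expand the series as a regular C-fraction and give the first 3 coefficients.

The regular C-fraction coefficients are [-104/21, -15/208, -37/208].

Taylor coefficients (read off): a_0 = -104/21, a_1 = -5/14, a_2 = -5/56.
c0 = a_0 = -104/21. Peel one level at a time: if S = 1 + c*u/S' with S'(0) = 1, then c is the u-coefficient of S and S' = c*u/(S - 1).
S_1 = c0/f = 1 + (-15/208)*u + (-555/43264)*u^2 + ...; c1 = -15/208.
S_2 = c1*u/(S_1 - 1) = 1 + (-37/208)*u + ...; c2 = -37/208.


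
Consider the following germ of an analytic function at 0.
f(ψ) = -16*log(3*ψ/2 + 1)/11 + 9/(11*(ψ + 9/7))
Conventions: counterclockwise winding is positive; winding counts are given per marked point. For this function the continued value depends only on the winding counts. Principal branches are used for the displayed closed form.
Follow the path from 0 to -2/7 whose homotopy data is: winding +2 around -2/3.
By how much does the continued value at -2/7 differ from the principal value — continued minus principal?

Continued minus principal equals -(64/11)*pi*i.

The rational part is single-valued and drops out of the difference; each branch term changes only by its own monodromy.
(-16/11)*log(1 - ψ/(-2/3)): each positive loop around -2/3 adds 2*pi*i to the log, so winding +2 contributes (-16/11)*(2)*2*pi*i = -(64/11)*pi*i.
Summing the contributions at ψ = -2/7 gives -(64/11)*pi*i.


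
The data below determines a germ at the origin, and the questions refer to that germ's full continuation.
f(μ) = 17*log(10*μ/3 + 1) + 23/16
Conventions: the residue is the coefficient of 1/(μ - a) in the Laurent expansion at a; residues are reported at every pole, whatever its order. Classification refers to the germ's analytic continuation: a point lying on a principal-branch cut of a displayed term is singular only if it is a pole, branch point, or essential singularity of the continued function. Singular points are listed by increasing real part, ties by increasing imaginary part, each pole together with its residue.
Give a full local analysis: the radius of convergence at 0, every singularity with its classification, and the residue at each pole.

Branch term (17)*log(1 - μ/(-3/10)): its argument vanishes at μ = -3/10, a logarithmic branch point, modulus 3/10.
The radius of convergence is the smallest modulus among the singular points: 3/10.

Radius of convergence at 0: 3/10.
At -3/10: a logarithmic branch point.


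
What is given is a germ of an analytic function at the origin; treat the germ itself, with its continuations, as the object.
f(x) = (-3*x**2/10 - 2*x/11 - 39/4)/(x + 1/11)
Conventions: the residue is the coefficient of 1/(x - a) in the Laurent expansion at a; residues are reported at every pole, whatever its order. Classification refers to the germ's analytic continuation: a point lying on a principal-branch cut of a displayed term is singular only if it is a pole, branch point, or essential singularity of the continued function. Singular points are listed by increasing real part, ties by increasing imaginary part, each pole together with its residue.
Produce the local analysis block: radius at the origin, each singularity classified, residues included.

Denominator factor (x + 1/11): pole of order 1 at -1/11, modulus 1/11.
The radius of convergence is the smallest modulus among the singular points: 1/11.
At the order-1 pole -1/11 set g(x) = (x - (-1/11))*f(x) = -3*x**2/10 - 2*x/11 - 39/4.
Simple pole: residue = g(a) at a = -1/11, which is -23561/2420.

Radius of convergence at 0: 1/11.
At -1/11: a pole of order 1; residue -23561/2420.


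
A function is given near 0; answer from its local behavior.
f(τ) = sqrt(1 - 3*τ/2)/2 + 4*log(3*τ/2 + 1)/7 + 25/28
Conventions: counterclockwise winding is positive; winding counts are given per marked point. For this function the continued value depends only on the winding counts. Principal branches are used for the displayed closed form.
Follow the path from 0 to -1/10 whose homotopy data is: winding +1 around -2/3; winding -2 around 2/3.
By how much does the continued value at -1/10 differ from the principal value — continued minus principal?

The rational part is single-valued and drops out of the difference; each branch term changes only by its own monodromy.
(4/7)*log(1 - τ/(-2/3)): each positive loop around -2/3 adds 2*pi*i to the log, so winding +1 contributes (4/7)*(1)*2*pi*i = (8/7)*pi*i.
(1/2)*sqrt(1 - τ/(2/3)): winding -2 is even, the square root returns to the same sheet, contribution 0.
Summing the contributions at τ = -1/10 gives (8/7)*pi*i.

Continued minus principal equals (8/7)*pi*i.


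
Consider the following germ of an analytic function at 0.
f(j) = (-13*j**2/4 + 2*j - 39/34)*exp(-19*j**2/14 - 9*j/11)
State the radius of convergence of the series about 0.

The radius of convergence is infinite.

The factor exp(-19*j**2/14 - 9*j/11) is entire and contributes no finite singular point.
The polynomial part has no poles.
No finite singular points: the Taylor series at 0 converges everywhere.


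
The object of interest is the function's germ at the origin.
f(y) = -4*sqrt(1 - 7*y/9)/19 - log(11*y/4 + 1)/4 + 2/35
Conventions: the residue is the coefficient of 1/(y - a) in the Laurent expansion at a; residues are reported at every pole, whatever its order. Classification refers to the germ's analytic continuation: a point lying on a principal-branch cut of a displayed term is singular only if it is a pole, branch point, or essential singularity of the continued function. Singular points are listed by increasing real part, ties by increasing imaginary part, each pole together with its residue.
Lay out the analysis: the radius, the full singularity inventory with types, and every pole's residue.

Radius of convergence at 0: 4/11.
At -4/11: a logarithmic branch point.
At 9/7: an algebraic (square-root) branch point.

Branch term (-1/4)*log(1 - y/(-4/11)): its argument vanishes at y = -4/11, a logarithmic branch point, modulus 4/11.
Branch term (-4/19)*sqrt(1 - y/(9/7)): its argument vanishes at y = 9/7, a square-root branch point, modulus 9/7.
The radius of convergence is the smallest modulus among the singular points: 4/11.
List the singular points by increasing real part (a conjugate pair: the negative imaginary part first).


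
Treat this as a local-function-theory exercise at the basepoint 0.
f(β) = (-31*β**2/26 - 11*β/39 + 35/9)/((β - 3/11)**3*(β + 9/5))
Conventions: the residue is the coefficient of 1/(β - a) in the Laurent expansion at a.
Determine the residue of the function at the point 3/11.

The residue is 20770255/346681296.

At the order-3 pole 3/11 set g(β) = (β - (3/11))^3*f(β) = (-31*β**2/26 - 11*β/39 + 35/9)/(β + 9/5).
Order-3 pole: residue = g''(a)/2; g''(3/11) = 20770255/173340648, so the residue is 20770255/346681296.


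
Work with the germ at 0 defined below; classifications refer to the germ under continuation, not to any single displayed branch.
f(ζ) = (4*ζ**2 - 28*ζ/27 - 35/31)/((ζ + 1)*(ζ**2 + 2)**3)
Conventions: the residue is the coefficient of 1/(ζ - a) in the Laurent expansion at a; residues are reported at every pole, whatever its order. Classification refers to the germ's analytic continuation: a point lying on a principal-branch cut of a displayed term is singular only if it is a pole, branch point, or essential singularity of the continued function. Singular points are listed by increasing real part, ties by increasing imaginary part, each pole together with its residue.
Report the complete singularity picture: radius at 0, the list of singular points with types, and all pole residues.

Radius of convergence at 0: 1.
At -1: a pole of order 1; residue 3271/22599.
At -(sqrt(2))*i: a pole of order 3; residue (-3271/45198) - ((70003/2892672)*sqrt(2))*i.
At (sqrt(2))*i: a pole of order 3; residue (-3271/45198) + ((70003/2892672)*sqrt(2))*i.

Denominator factor (ζ + 1): pole of order 1 at -1, modulus 1.
Denominator factor (ζ**2 + 2)^3: discriminant -8, complex-conjugate roots (sqrt(2))*i and -(sqrt(2))*i; poles of order 3, moduli sqrt(2) and sqrt(2).
The radius of convergence is the smallest modulus among the singular points: 1.
At the order-1 pole -1 set g(ζ) = (ζ - (-1))*f(ζ) = (4*ζ**2 - 28*ζ/27 - 35/31)/(ζ**2 + 2)**3.
Simple pole: residue = g(a) at a = -1, which is 3271/22599.
The factor ζ**2 + 2 splits as (ζ - a)(ζ - a') with a = -(sqrt(2))*i, a' = (sqrt(2))*i. At the order-3 pole a set g(ζ) = (ζ - a)^3*f(ζ) = [(4*ζ**2 - 28*ζ/27 - 35/31)/(ζ + 1)] / (ζ - a')^3.
Order-3 pole: residue = g''(a)/2; g''(-(sqrt(2))*i) = (-3271/22599) - ((70003/1446336)*sqrt(2))*i, so the residue is (-3271/45198) - ((70003/2892672)*sqrt(2))*i.
The factor ζ**2 + 2 splits as (ζ - a)(ζ - a') with a = (sqrt(2))*i, a' = -(sqrt(2))*i. At the order-3 pole a set g(ζ) = (ζ - a)^3*f(ζ) = [(4*ζ**2 - 28*ζ/27 - 35/31)/(ζ + 1)] / (ζ - a')^3.
Order-3 pole: residue = g''(a)/2; g''((sqrt(2))*i) = (-3271/22599) + ((70003/1446336)*sqrt(2))*i, so the residue is (-3271/45198) + ((70003/2892672)*sqrt(2))*i.
List the singular points by increasing real part (a conjugate pair: the negative imaginary part first).


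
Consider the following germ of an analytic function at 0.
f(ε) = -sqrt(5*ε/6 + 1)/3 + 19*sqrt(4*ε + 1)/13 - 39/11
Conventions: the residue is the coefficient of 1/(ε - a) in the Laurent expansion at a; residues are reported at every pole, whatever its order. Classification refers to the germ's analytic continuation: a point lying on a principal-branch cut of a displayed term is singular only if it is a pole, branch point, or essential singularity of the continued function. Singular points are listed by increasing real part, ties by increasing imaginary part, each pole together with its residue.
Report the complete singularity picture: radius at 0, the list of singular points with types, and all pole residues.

Radius of convergence at 0: 1/4.
At -6/5: an algebraic (square-root) branch point.
At -1/4: an algebraic (square-root) branch point.

Branch term (19/13)*sqrt(1 - ε/(-1/4)): its argument vanishes at ε = -1/4, a square-root branch point, modulus 1/4.
Branch term (-1/3)*sqrt(1 - ε/(-6/5)): its argument vanishes at ε = -6/5, a square-root branch point, modulus 6/5.
The radius of convergence is the smallest modulus among the singular points: 1/4.
List the singular points by increasing real part (a conjugate pair: the negative imaginary part first).


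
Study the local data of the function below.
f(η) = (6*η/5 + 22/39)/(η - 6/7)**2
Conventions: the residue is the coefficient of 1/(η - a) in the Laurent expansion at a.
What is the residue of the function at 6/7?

The residue is 6/5.

At the order-2 pole 6/7 set g(η) = (η - (6/7))^2*f(η) = 6*η/5 + 22/39.
Order-2 pole: residue = g'(a); g'(6/7) = 6/5, so the residue is 6/5.


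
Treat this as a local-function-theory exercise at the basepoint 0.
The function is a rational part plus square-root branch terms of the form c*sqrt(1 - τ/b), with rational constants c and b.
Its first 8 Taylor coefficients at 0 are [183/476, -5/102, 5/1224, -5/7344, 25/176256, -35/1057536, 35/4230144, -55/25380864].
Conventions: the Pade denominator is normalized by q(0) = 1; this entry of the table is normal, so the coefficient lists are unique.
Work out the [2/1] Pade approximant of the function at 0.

The Pade approximant has numerator coefficients [183/476, 43/2856, -5/1224]; denominator coefficients [1, 1/6].

Taylor coefficients needed (read off): a_0 = 183/476, a_1 = -5/102, a_2 = 5/1224, a_3 = -5/7344.
Write the denominator as Q(τ) = 1 + q1*τ. Requiring Q*f - P = O(τ^4) with deg P <= 2 kills the coefficients of τ^3..τ^3 in Q*f:
  τ^3: a_3 + q1*a_2 = 0, i.e. -5/7344 + (5/1224)*q1 = 0.
Solving this linear system: q1 = 1/6.
The numerator is Q*f truncated at degree 2: P0 = a_0 = 183/476; P1 = a_1 + q1*a_0 = 43/2856; P2 = a_2 + q1*a_1 = -5/1224.


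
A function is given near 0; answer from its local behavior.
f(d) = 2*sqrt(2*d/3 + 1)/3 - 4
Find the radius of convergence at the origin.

Branch term (2/3)*sqrt(1 - d/(-3/2)): its argument vanishes at d = -3/2, a square-root branch point, modulus 3/2.
The radius of convergence is the smallest modulus among the singular points: 3/2.

The radius of convergence is 3/2.


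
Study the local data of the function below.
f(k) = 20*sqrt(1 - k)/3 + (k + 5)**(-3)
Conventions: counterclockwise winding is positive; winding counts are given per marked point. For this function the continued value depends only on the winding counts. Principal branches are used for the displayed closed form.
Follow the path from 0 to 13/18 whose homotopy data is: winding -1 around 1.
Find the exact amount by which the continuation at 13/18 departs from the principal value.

The rational part is single-valued and drops out of the difference; each branch term changes only by its own monodromy.
(20/3)*sqrt(1 - k/(1)): winding -1 is odd, the square root flips sign, contributing -2*(20/3)*sqrt(1 - (13/18)/(1)) = -2*(20/3)*sqrt(5/18) = -(20/9)*sqrt(10).
Summing the contributions at k = 13/18 gives -(20/9)*sqrt(10).

Continued minus principal equals -(20/9)*sqrt(10).


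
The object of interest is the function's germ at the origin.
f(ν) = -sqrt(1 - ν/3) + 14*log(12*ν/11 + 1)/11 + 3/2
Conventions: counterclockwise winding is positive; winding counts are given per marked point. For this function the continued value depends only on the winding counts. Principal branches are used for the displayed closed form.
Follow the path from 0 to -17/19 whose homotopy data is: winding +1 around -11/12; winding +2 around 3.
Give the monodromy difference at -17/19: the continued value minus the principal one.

The rational part is single-valued and drops out of the difference; each branch term changes only by its own monodromy.
(-1)*sqrt(1 - ν/(3)): winding +2 is even, the square root returns to the same sheet, contribution 0.
(14/11)*log(1 - ν/(-11/12)): each positive loop around -11/12 adds 2*pi*i to the log, so winding +1 contributes (14/11)*(1)*2*pi*i = (28/11)*pi*i.
Summing the contributions at ν = -17/19 gives (28/11)*pi*i.

Continued minus principal equals (28/11)*pi*i.


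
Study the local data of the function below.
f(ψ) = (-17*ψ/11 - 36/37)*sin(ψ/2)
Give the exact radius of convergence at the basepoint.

The factor sin(ψ/2) is entire and contributes no finite singular point.
The polynomial part has no poles.
No finite singular points: the Taylor series at 0 converges everywhere.

The radius of convergence is infinite.


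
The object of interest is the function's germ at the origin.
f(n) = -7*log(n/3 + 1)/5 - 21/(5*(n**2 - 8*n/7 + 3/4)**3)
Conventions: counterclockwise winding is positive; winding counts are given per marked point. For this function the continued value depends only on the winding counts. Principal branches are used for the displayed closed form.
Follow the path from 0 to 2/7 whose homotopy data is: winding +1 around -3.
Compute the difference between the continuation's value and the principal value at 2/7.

The rational part is single-valued and drops out of the difference; each branch term changes only by its own monodromy.
(-7/5)*log(1 - n/(-3)): each positive loop around -3 adds 2*pi*i to the log, so winding +1 contributes (-7/5)*(1)*2*pi*i = -(14/5)*pi*i.
Summing the contributions at n = 2/7 gives -(14/5)*pi*i.

Continued minus principal equals -(14/5)*pi*i.


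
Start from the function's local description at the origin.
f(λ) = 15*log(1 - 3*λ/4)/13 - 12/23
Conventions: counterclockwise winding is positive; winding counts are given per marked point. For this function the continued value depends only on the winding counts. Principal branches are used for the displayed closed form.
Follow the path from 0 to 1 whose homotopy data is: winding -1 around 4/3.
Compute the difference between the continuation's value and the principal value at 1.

Continued minus principal equals -(30/13)*pi*i.

The rational part is single-valued and drops out of the difference; each branch term changes only by its own monodromy.
(15/13)*log(1 - λ/(4/3)): each positive loop around 4/3 adds 2*pi*i to the log, so winding -1 contributes (15/13)*(-1)*2*pi*i = -(30/13)*pi*i.
Summing the contributions at λ = 1 gives -(30/13)*pi*i.


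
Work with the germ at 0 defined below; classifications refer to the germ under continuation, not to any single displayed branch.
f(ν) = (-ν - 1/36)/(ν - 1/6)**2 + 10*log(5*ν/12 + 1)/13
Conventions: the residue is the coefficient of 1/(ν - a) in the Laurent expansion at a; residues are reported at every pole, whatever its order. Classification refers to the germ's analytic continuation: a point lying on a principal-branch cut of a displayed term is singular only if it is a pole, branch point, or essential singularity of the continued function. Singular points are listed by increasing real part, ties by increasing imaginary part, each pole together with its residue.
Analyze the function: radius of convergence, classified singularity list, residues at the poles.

Radius of convergence at 0: 1/6.
At -12/5: a logarithmic branch point.
At 1/6: a pole of order 2; residue -1.

Denominator factor (ν - 1/6)^2: pole of order 2 at 1/6, modulus 1/6.
Branch term (10/13)*log(1 - ν/(-12/5)): its argument vanishes at ν = -12/5, a logarithmic branch point, modulus 12/5.
The radius of convergence is the smallest modulus among the singular points: 1/6.
The branch term is analytic at 1/6 and contributes nothing to the residue; only the rational part matters.
At the order-2 pole 1/6 set g(ν) = (ν - (1/6))^2*(rational part) = -ν - 1/36.
Order-2 pole: residue = g'(a); g'(1/6) = -1, so the residue is -1.
List the singular points by increasing real part (a conjugate pair: the negative imaginary part first).


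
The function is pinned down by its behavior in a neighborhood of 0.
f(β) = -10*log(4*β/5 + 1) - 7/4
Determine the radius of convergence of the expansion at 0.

The radius of convergence is 5/4.

Branch term (-10)*log(1 - β/(-5/4)): its argument vanishes at β = -5/4, a logarithmic branch point, modulus 5/4.
The radius of convergence is the smallest modulus among the singular points: 5/4.


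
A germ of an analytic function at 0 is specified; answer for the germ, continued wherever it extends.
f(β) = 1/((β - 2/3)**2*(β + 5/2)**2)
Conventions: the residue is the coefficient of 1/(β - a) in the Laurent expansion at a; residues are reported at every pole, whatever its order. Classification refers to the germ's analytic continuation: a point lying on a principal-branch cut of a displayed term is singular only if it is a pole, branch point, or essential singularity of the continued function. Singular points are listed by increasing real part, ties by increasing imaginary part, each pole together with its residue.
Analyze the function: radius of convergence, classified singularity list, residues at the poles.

Radius of convergence at 0: 2/3.
At -5/2: a pole of order 2; residue 432/6859.
At 2/3: a pole of order 2; residue -432/6859.

Denominator factor (β - 2/3)^2: pole of order 2 at 2/3, modulus 2/3.
Denominator factor (β + 5/2)^2: pole of order 2 at -5/2, modulus 5/2.
The radius of convergence is the smallest modulus among the singular points: 2/3.
At the order-2 pole -5/2 set g(β) = (β - (-5/2))^2*f(β) = (β - 2/3)**(-2).
Order-2 pole: residue = g'(a); g'(-5/2) = 432/6859, so the residue is 432/6859.
At the order-2 pole 2/3 set g(β) = (β - (2/3))^2*f(β) = (β + 5/2)**(-2).
Order-2 pole: residue = g'(a); g'(2/3) = -432/6859, so the residue is -432/6859.
List the singular points by increasing real part (a conjugate pair: the negative imaginary part first).


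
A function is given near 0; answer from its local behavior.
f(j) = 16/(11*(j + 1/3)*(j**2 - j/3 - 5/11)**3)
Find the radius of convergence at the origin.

Denominator factor (j + 1/3): pole of order 1 at -1/3, modulus 1/3.
Denominator factor (j**2 - j/3 - 5/11)^3: discriminant 191/99, real irrational roots 1/6 + (1/66)*sqrt(2101) and 1/6 - (1/66)*sqrt(2101); poles of order 3, moduli 1/6 + (1/66)*sqrt(2101) and -1/6 + (1/66)*sqrt(2101).
The radius of convergence is the smallest modulus among the singular points: 1/3.

The radius of convergence is 1/3.


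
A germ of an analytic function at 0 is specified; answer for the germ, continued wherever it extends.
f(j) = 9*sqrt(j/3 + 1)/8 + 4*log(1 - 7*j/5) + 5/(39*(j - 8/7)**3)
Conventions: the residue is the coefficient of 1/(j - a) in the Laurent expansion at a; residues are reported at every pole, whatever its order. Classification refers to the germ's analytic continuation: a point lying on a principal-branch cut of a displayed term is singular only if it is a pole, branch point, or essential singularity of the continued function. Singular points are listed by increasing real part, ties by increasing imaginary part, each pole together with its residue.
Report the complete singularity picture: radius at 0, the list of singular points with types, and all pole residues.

Denominator factor (j - 8/7)^3: pole of order 3 at 8/7, modulus 8/7.
Branch term (4)*log(1 - j/(5/7)): its argument vanishes at j = 5/7, a logarithmic branch point, modulus 5/7.
Branch term (9/8)*sqrt(1 - j/(-3)): its argument vanishes at j = -3, a square-root branch point, modulus 3.
The radius of convergence is the smallest modulus among the singular points: 5/7.
The branch terms are analytic at 8/7 and contribute nothing to the residue; only the rational part matters.
At the order-3 pole 8/7 set g(j) = (j - (8/7))^3*(rational part) = 5/39.
Order-3 pole: residue = g''(a)/2; g''(8/7) = 0, so the residue is 0.
List the singular points by increasing real part (a conjugate pair: the negative imaginary part first).

Radius of convergence at 0: 5/7.
At -3: an algebraic (square-root) branch point.
At 5/7: a logarithmic branch point.
At 8/7: a pole of order 3; residue 0.


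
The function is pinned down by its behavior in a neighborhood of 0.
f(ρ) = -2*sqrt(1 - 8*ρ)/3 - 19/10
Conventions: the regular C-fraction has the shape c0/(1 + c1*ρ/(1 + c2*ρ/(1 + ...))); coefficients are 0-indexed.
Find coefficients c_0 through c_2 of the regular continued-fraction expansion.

The regular C-fraction coefficients are [-77/30, 80/77, -234/77].

Taylor coefficients (expand at 0): a_0 = -77/30, a_1 = 8/3, a_2 = 16/3.
c0 = a_0 = -77/30. Peel one level at a time: if S = 1 + c*ρ/S' with S'(0) = 1, then c is the ρ-coefficient of S and S' = c*ρ/(S - 1).
S_1 = c0/f = 1 + (80/77)*ρ + (18720/5929)*ρ^2 + ...; c1 = 80/77.
S_2 = c1*ρ/(S_1 - 1) = 1 + (-234/77)*ρ + ...; c2 = -234/77.


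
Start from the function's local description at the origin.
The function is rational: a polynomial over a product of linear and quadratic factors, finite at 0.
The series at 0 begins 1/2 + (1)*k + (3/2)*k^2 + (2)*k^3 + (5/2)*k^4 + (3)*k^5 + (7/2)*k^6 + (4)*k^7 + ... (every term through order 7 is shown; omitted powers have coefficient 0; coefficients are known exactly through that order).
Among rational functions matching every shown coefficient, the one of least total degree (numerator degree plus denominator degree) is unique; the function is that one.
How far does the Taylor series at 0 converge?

No rational of total degree below 2 reproduces all 8 coefficients; solving the [0/2] Pade equations on them gives f(k) = 1/(2*(k - 1)**2), whose expansion matches every shown term.
Denominator factor (k - 1)^2: pole of order 2 at 1, modulus 1.
The radius of convergence is the smallest modulus among the singular points: 1.

The radius of convergence is 1.


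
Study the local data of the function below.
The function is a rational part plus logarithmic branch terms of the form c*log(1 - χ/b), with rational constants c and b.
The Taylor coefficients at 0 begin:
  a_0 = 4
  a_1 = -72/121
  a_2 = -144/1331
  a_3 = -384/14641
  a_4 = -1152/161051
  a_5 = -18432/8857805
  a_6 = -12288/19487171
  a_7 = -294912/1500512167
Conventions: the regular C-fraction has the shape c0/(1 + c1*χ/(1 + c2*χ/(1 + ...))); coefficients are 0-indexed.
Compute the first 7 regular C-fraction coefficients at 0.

Taylor coefficients (read off): a_0 = 4, a_1 = -72/121, a_2 = -144/1331, a_3 = -384/14641, a_4 = -1152/161051, a_5 = -18432/8857805, a_6 = -12288/19487171.
c0 = a_0 = 4. Peel one level at a time: if S = 1 + c*χ/S' with S'(0) = 1, then c is the χ-coefficient of S and S' = c*χ/(S - 1).
S_1 = c0/f = 1 + (18/121)*χ + (720/14641)*χ^2 + ...; c1 = 18/121.
S_2 = c1*χ/(S_1 - 1) = 1 + (-40/121)*χ + (-4/363)*χ^2 + ...; c2 = -40/121.
S_3 = c2*χ/(S_2 - 1) = 1 + (-1/30)*χ + (-49/9900)*χ^2 + ...; c3 = -1/30.
S_4 = c3*χ/(S_3 - 1) = 1 + (-49/330)*χ + (-16/1815)*χ^2 + ...; c4 = -49/330.
S_5 = c4*χ/(S_4 - 1) = 1 + (-32/539)*χ + (-192/26411)*χ^2 + ...; c5 = -32/539.
S_6 = c5*χ/(S_5 - 1) = 1 + (-6/49)*χ + ...; c6 = -6/49.

The regular C-fraction coefficients are [4, 18/121, -40/121, -1/30, -49/330, -32/539, -6/49].


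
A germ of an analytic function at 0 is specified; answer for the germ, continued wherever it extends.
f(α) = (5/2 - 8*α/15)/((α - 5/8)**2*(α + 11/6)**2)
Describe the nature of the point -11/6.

The denominator factor α + 11/6 vanishes at -11/6 and appears to the power 2; the numerator there equals 313/90, nonzero, and no other factor vanishes.
Hence a pole whose order is the multiplicity, 2.

The point is a pole of order 2.


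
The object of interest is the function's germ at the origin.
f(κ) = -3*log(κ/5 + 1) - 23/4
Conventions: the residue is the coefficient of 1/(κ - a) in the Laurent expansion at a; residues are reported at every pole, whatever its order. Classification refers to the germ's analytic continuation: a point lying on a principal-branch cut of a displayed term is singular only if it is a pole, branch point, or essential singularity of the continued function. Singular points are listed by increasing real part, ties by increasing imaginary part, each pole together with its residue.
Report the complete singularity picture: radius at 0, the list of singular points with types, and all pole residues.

Radius of convergence at 0: 5.
At -5: a logarithmic branch point.

Branch term (-3)*log(1 - κ/(-5)): its argument vanishes at κ = -5, a logarithmic branch point, modulus 5.
The radius of convergence is the smallest modulus among the singular points: 5.


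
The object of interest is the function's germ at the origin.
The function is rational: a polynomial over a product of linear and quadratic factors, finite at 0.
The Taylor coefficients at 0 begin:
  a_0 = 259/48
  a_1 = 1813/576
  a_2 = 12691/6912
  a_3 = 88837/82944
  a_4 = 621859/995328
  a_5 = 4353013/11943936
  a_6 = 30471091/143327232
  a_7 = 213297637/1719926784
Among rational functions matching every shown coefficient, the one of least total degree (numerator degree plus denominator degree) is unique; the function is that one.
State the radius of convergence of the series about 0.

No rational of total degree below 1 reproduces all 8 coefficients; solving the [0/1] Pade equations on them gives f(χ) = -37/(4*(χ - 12/7)), whose expansion matches every shown term.
Denominator factor (χ - 12/7): pole of order 1 at 12/7, modulus 12/7.
The radius of convergence is the smallest modulus among the singular points: 12/7.

The radius of convergence is 12/7.


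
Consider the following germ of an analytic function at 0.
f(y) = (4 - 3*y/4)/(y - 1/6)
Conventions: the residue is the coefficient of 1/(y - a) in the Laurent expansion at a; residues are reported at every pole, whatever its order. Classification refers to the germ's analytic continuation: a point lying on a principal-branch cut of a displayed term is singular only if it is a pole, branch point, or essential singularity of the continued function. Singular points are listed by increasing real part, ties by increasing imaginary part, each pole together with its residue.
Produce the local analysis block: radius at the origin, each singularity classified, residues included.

Radius of convergence at 0: 1/6.
At 1/6: a pole of order 1; residue 31/8.

Denominator factor (y - 1/6): pole of order 1 at 1/6, modulus 1/6.
The radius of convergence is the smallest modulus among the singular points: 1/6.
At the order-1 pole 1/6 set g(y) = (y - (1/6))*f(y) = 4 - 3*y/4.
Simple pole: residue = g(a) at a = 1/6, which is 31/8.


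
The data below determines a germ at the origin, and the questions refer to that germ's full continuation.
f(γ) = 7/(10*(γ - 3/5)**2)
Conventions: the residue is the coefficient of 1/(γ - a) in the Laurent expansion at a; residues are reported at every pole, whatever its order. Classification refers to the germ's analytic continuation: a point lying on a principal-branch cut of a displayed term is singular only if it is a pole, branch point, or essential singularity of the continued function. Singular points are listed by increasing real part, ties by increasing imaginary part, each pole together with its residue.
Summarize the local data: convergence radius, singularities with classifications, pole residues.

Denominator factor (γ - 3/5)^2: pole of order 2 at 3/5, modulus 3/5.
The radius of convergence is the smallest modulus among the singular points: 3/5.
At the order-2 pole 3/5 set g(γ) = (γ - (3/5))^2*f(γ) = 7/10.
Order-2 pole: residue = g'(a); g'(3/5) = 0, so the residue is 0.

Radius of convergence at 0: 3/5.
At 3/5: a pole of order 2; residue 0.


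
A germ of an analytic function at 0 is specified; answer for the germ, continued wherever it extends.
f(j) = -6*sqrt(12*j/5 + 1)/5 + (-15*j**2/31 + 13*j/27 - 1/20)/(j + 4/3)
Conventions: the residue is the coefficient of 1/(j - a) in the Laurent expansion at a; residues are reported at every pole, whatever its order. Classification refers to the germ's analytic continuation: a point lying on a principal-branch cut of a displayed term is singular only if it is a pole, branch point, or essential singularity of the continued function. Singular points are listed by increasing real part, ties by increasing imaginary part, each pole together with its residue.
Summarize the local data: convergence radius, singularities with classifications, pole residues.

Radius of convergence at 0: 5/12.
At -4/3: a pole of order 1; residue -77951/50220.
At -5/12: an algebraic (square-root) branch point.

Denominator factor (j + 4/3): pole of order 1 at -4/3, modulus 4/3.
Branch term (-6/5)*sqrt(1 - j/(-5/12)): its argument vanishes at j = -5/12, a square-root branch point, modulus 5/12.
The radius of convergence is the smallest modulus among the singular points: 5/12.
The branch term is analytic at -4/3 and contributes nothing to the residue; only the rational part matters.
At the order-1 pole -4/3 set g(j) = (j - (-4/3))*(rational part) = -15*j**2/31 + 13*j/27 - 1/20.
Simple pole: residue = g(a) at a = -4/3, which is -77951/50220.
List the singular points by increasing real part (a conjugate pair: the negative imaginary part first).


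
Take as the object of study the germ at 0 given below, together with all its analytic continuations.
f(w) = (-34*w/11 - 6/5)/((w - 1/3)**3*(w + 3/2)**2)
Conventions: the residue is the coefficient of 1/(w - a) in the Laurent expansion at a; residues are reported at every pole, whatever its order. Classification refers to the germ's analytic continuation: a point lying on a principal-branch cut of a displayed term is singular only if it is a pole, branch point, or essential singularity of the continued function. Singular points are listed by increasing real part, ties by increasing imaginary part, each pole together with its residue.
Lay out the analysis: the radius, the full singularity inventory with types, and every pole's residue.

Denominator factor (w - 1/3)^3: pole of order 3 at 1/3, modulus 1/3.
Denominator factor (w + 3/2)^2: pole of order 2 at -3/2, modulus 3/2.
The radius of convergence is the smallest modulus among the singular points: 1/3.
At the order-2 pole -3/2 set g(w) = (w - (-3/2))^2*f(w) = (-34*w/11 - 6/5)/(w - 1/3)**3.
Order-2 pole: residue = g'(a); g'(-3/2) = -330912/805255, so the residue is -330912/805255.
At the order-3 pole 1/3 set g(w) = (w - (1/3))^3*f(w) = (-34*w/11 - 6/5)/(w + 3/2)**2.
Order-3 pole: residue = g''(a)/2; g''(1/3) = 661824/805255, so the residue is 330912/805255.
List the singular points by increasing real part (a conjugate pair: the negative imaginary part first).

Radius of convergence at 0: 1/3.
At -3/2: a pole of order 2; residue -330912/805255.
At 1/3: a pole of order 3; residue 330912/805255.


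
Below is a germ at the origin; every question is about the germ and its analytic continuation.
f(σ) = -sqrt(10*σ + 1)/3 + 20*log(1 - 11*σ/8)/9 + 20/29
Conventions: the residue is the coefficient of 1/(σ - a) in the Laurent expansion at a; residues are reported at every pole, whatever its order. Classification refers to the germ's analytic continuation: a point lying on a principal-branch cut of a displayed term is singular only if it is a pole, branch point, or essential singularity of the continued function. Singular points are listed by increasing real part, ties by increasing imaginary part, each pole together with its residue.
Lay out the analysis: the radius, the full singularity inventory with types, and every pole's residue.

Radius of convergence at 0: 1/10.
At -1/10: an algebraic (square-root) branch point.
At 8/11: a logarithmic branch point.

Branch term (-1/3)*sqrt(1 - σ/(-1/10)): its argument vanishes at σ = -1/10, a square-root branch point, modulus 1/10.
Branch term (20/9)*log(1 - σ/(8/11)): its argument vanishes at σ = 8/11, a logarithmic branch point, modulus 8/11.
The radius of convergence is the smallest modulus among the singular points: 1/10.
List the singular points by increasing real part (a conjugate pair: the negative imaginary part first).


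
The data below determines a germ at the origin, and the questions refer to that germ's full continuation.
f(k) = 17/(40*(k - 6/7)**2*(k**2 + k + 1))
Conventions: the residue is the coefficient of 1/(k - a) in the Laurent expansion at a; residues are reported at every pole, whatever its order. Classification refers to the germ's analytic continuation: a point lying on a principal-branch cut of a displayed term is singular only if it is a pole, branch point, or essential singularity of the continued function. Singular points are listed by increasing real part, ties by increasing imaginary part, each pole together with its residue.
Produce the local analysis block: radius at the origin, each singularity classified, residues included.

Radius of convergence at 0: 6/7.
At (-1/2) - ((1/2)*sqrt(3))*i: a pole of order 1; residue (110789/1290320) + ((89131/3870960)*sqrt(3))*i.
At (-1/2) + ((1/2)*sqrt(3))*i: a pole of order 1; residue (110789/1290320) - ((89131/3870960)*sqrt(3))*i.
At 6/7: a pole of order 2; residue -110789/645160.

Denominator factor (k - 6/7)^2: pole of order 2 at 6/7, modulus 6/7.
Denominator factor (k**2 + k + 1): discriminant -3, complex-conjugate roots (-1/2) + ((1/2)*sqrt(3))*i and (-1/2) - ((1/2)*sqrt(3))*i; poles of order 1, moduli 1 and 1.
The radius of convergence is the smallest modulus among the singular points: 6/7.
The factor k**2 + k + 1 splits as (k - a)(k - a') with a = (-1/2) - ((1/2)*sqrt(3))*i, a' = (-1/2) + ((1/2)*sqrt(3))*i. At the order-1 pole a set g(k) = (k - a)*f(k) = [17/(40*(k - 6/7)**2)] / (k - a').
Simple pole: residue = g(a) at a = (-1/2) - ((1/2)*sqrt(3))*i, which is (110789/1290320) + ((89131/3870960)*sqrt(3))*i.
The factor k**2 + k + 1 splits as (k - a)(k - a') with a = (-1/2) + ((1/2)*sqrt(3))*i, a' = (-1/2) - ((1/2)*sqrt(3))*i. At the order-1 pole a set g(k) = (k - a)*f(k) = [17/(40*(k - 6/7)**2)] / (k - a').
Simple pole: residue = g(a) at a = (-1/2) + ((1/2)*sqrt(3))*i, which is (110789/1290320) - ((89131/3870960)*sqrt(3))*i.
At the order-2 pole 6/7 set g(k) = (k - (6/7))^2*f(k) = 17/(40*(k**2 + k + 1)).
Order-2 pole: residue = g'(a); g'(6/7) = -110789/645160, so the residue is -110789/645160.
List the singular points by increasing real part (a conjugate pair: the negative imaginary part first).


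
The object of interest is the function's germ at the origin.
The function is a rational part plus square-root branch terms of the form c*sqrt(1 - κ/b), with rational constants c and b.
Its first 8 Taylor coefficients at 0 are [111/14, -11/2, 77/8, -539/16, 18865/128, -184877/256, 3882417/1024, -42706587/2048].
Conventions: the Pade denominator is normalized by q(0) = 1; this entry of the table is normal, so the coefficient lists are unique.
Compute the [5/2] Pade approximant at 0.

The Pade approximant has numerator coefficients [111/14, 461/7, 1693/16, -385/8, 2695/128, -3773/256]; denominator coefficients [1, 9, 147/8].

Taylor coefficients needed (read off): a_0 = 111/14, a_1 = -11/2, a_2 = 77/8, a_3 = -539/16, a_4 = 18865/128, a_5 = -184877/256, a_6 = 3882417/1024, a_7 = -42706587/2048.
Write the denominator as Q(κ) = 1 + q1*κ + q2*κ^2. Requiring Q*f - P = O(κ^8) with deg P <= 5 kills the coefficients of κ^6..κ^7 in Q*f:
  κ^6: a_6 + q1*a_5 + q2*a_4 = 0, i.e. 3882417/1024 + (-184877/256)*q1 + (18865/128)*q2 = 0.
  κ^7: a_7 + q1*a_6 + q2*a_5 = 0, i.e. -42706587/2048 + (3882417/1024)*q1 + (-184877/256)*q2 = 0.
Solving this linear system: q1 = 9, q2 = 147/8.
The numerator is Q*f truncated at degree 5: P0 = a_0 = 111/14; P1 = a_1 + q1*a_0 = 461/7; P2 = a_2 + q1*a_1 + q2*a_0 = 1693/16; P3 = a_3 + q1*a_2 + q2*a_1 = -385/8; P4 = a_4 + q1*a_3 + q2*a_2 = 2695/128; P5 = a_5 + q1*a_4 + q2*a_3 = -3773/256.


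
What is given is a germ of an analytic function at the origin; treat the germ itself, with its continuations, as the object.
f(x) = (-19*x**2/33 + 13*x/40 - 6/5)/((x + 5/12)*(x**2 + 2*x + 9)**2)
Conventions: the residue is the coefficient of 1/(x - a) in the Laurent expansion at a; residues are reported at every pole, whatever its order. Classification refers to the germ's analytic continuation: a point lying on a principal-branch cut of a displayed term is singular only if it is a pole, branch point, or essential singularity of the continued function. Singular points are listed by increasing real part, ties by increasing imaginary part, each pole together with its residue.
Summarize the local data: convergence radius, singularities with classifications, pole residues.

Radius of convergence at 0: 5/12.
At (-1) - ((2)*sqrt(2))*i: a pole of order 2; residue (818508/79332055) + ((227467587/20309006080)*sqrt(2))*i.
At (-1) + ((2)*sqrt(2))*i: a pole of order 2; residue (818508/79332055) - ((227467587/20309006080)*sqrt(2))*i.
At -5/12: a pole of order 1; residue -1637016/79332055.

Denominator factor (x**2 + 2*x + 9)^2: discriminant -32, complex-conjugate roots (-1) + ((2)*sqrt(2))*i and (-1) - ((2)*sqrt(2))*i; poles of order 2, moduli 3 and 3.
Denominator factor (x + 5/12): pole of order 1 at -5/12, modulus 5/12.
The radius of convergence is the smallest modulus among the singular points: 5/12.
The factor x**2 + 2*x + 9 splits as (x - a)(x - a') with a = (-1) - ((2)*sqrt(2))*i, a' = (-1) + ((2)*sqrt(2))*i. At the order-2 pole a set g(x) = (x - a)^2*f(x) = [(-19*x**2/33 + 13*x/40 - 6/5)/(x + 5/12)] / (x - a')^2.
Order-2 pole: residue = g'(a); g'((-1) - ((2)*sqrt(2))*i) = (818508/79332055) + ((227467587/20309006080)*sqrt(2))*i, so the residue is (818508/79332055) + ((227467587/20309006080)*sqrt(2))*i.
The factor x**2 + 2*x + 9 splits as (x - a)(x - a') with a = (-1) + ((2)*sqrt(2))*i, a' = (-1) - ((2)*sqrt(2))*i. At the order-2 pole a set g(x) = (x - a)^2*f(x) = [(-19*x**2/33 + 13*x/40 - 6/5)/(x + 5/12)] / (x - a')^2.
Order-2 pole: residue = g'(a); g'((-1) + ((2)*sqrt(2))*i) = (818508/79332055) - ((227467587/20309006080)*sqrt(2))*i, so the residue is (818508/79332055) - ((227467587/20309006080)*sqrt(2))*i.
At the order-1 pole -5/12 set g(x) = (x - (-5/12))*f(x) = (-19*x**2/33 + 13*x/40 - 6/5)/(x**2 + 2*x + 9)**2.
Simple pole: residue = g(a) at a = -5/12, which is -1637016/79332055.
List the singular points by increasing real part (a conjugate pair: the negative imaginary part first).
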